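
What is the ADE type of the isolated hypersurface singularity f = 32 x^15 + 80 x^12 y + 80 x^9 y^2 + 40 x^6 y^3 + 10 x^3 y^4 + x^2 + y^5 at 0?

A_{4}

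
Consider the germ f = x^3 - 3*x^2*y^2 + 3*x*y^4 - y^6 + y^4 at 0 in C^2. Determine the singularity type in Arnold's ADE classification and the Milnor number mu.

Type E6, Milnor number mu = 6.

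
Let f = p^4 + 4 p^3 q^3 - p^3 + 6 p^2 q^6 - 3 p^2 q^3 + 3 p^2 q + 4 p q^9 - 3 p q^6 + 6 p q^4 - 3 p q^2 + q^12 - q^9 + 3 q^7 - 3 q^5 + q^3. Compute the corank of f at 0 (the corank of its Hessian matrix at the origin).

2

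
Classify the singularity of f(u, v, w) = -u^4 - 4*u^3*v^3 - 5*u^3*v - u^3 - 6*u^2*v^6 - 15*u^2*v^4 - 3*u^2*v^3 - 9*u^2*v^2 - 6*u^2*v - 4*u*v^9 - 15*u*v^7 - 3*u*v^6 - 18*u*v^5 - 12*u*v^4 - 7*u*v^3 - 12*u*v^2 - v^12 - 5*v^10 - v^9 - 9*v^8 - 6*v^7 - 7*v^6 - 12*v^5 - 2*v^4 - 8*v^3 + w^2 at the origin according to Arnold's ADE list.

The Hessian of f at 0 has rank 1. Corank 2; j^3 = -(u + 2*v)^3 is a perfect cube, so E-series; the 4-jet and mu = 7 give E_7.

E_{7}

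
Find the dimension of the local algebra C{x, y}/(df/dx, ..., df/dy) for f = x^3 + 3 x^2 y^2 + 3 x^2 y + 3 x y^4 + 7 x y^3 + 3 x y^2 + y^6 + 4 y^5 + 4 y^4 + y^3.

7

The Hessian of f at 0 has rank 0. Corank 2; j^3 = (x + y)^3 is a perfect cube, so E-series; the 4-jet and mu = 7 give E_7.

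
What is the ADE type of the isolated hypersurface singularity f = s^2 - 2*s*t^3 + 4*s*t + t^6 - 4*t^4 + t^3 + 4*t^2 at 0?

The Hessian of f at 0 has rank 1. Corank 1: A-series; mu = 2 gives A_2.

A_{2}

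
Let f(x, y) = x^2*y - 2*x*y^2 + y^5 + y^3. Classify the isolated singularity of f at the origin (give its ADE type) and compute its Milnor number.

The Hessian of f at 0 is [[0, 0], [0, 0]] with rank 0, so corank 2. A Groebner basis of the Jacobian ideal J(f) in C{x,y} is {x^2/5 + y^4 - y^2/5, x^3 - y^3, x*y - y^2}; counting standard monomials gives mu = 6. Corank 2; j^3 = y*(x - y)^2 has shape L^2 M (L != M), so D-series; mu = 6 gives D_6.

Type D_{6}, Milnor number mu = 6.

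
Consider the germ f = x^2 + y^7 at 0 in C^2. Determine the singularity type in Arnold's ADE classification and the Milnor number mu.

The Hessian of f at 0 is [[2, 0], [0, 0]] with rank 1, so corank 1. A Groebner basis of the Jacobian ideal J(f) in C{x,y} is {y^6, x}; counting standard monomials gives mu = 6. Corank 1: A-series; mu = 6 gives A_6.

Type A6, Milnor number mu = 6.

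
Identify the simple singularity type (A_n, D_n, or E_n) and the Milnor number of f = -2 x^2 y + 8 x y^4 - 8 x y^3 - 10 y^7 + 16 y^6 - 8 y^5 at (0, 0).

Type D_8, Milnor number mu = 8.

The Hessian of f at 0 is [[0, 0], [0, 0]] with rank 0, so corank 2. A Groebner basis of the Jacobian ideal J(f) in C{x,y} is {2*x^2/3 + x*y^3 + 11*x*y^2/3 + 7*x*y/3 + 14*y^3/3, -x*y/2 + y^4 - y^3, x^3 - 8*x^2/3 - 32*x*y^2/3 - 16*x*y/3 - 32*y^3/3, x^2*y - 8*x^2/3 - 38*x*y^2/3 - 22*x*y/3 - 44*y^3/3}; counting standard monomials gives mu = 8. Corank 2; j^3 = -2*x^2*y has shape L^2 M (L != M), so D-series; mu = 8 gives D_8.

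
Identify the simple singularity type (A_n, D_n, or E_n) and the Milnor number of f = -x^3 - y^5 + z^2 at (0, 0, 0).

Type E8, Milnor number mu = 8.

The Hessian of f at 0 has rank 1. Corank 2; j^3 = -x^3 is a perfect cube, so E-series; the 5-jet and mu = 8 give E_8.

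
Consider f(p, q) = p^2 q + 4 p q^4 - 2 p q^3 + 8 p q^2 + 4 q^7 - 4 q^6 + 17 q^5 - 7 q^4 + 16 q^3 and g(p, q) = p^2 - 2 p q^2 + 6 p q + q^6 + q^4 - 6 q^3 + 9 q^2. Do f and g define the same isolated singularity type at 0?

No.

The Hessian of f at 0 has rank 0. Corank 2; j^3 = q*(p + 4*q)^2 has shape L^2 M (L != M), so D-series; mu = 5 gives D_5. The Hessian of g at 0 has rank 1. Corank 1: A-series; mu = 5 gives A_5. f is D_5 but g is A_5, hence not right-equivalent.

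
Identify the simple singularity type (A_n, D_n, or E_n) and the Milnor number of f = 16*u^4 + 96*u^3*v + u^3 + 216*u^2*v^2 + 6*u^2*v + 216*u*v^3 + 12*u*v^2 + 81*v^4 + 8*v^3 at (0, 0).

Type E_6, Milnor number mu = 6.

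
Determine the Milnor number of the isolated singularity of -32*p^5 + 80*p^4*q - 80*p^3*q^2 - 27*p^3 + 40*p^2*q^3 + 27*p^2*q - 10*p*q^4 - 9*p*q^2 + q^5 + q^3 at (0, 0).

8

The Hessian of f at 0 has rank 0. Corank 2; j^3 = -(3*p - q)^3 is a perfect cube, so E-series; the 5-jet and mu = 8 give E_8.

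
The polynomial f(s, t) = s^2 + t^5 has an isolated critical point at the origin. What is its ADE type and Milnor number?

The Hessian of f at 0 is [[2, 0], [0, 0]] with rank 1, so corank 1. A Groebner basis of the Jacobian ideal J(f) in C{s,t} is {t^4, s}; counting standard monomials gives mu = 4. Corank 1: A-series; mu = 4 gives A_4.

Type A4, Milnor number mu = 4.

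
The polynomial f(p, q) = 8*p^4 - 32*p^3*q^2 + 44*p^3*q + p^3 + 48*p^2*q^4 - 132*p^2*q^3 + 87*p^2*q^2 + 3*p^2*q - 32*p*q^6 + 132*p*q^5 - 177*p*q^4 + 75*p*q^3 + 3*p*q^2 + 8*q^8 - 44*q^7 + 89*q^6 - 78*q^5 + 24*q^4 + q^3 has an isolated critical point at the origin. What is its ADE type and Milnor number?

Type E7, Milnor number mu = 7.

The Hessian of f at 0 has rank 0. Corank 2; j^3 = (p + q)^3 is a perfect cube, so E-series; the 4-jet and mu = 7 give E_7.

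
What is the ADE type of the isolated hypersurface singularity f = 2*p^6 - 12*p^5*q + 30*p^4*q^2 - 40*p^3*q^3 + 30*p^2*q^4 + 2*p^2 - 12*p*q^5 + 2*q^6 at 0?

The Hessian of f at 0 is [[4, 0], [0, 0]] with rank 1, so corank 1. A Groebner basis of the Jacobian ideal J(f) in C{p,q} is {q^5, p}; counting standard monomials gives mu = 5. Corank 1: A-series; mu = 5 gives A_5.

A_5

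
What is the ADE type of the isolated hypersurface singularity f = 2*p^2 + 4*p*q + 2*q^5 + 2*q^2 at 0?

A_4

The Hessian of f at 0 has rank 1. Corank 1: A-series; mu = 4 gives A_4.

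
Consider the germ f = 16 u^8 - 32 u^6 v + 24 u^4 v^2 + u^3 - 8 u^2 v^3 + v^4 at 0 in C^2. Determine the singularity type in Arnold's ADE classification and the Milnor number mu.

Type E_6, Milnor number mu = 6.

The Hessian of f at 0 is [[0, 0], [0, 0]] with rank 0, so corank 2. A Groebner basis of the Jacobian ideal J(f) in C{u,v} is {v^3, u^2}; counting standard monomials gives mu = 6. Corank 2; j^3 = u^3 is a perfect cube, so E-series; the 4-jet and mu = 6 give E_6.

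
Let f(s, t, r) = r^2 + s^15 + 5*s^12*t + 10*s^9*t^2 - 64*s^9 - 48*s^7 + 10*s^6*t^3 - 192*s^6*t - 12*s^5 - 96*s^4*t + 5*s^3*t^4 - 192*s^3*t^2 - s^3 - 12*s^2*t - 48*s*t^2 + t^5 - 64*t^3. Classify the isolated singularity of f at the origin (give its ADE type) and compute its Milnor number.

Type E_{8}, Milnor number mu = 8.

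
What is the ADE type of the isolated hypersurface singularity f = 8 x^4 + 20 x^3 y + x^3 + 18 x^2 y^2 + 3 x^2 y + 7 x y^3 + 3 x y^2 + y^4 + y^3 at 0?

The Hessian of f at 0 is [[0, 0], [0, 0]] with rank 0, so corank 2. A Groebner basis of the Jacobian ideal J(f) in C{x,y} is {3*x^2/4 + 3*x*y/2 + y^4 - y^3/4 + 3*y^2/4, x^3 + 9*x^2/4 + 9*x*y/2 + y^3/4 + 9*y^2/4, x^2*y - 7*x^2/4 - 7*x*y/2 - 5*y^3/12 - 7*y^2/4, x^2 + x*y^2 + 2*x*y + 2*y^3/3 + y^2}; counting standard monomials gives mu = 7. Corank 2; j^3 = (x + y)^3 is a perfect cube, so E-series; the 4-jet and mu = 7 give E_7.

E_7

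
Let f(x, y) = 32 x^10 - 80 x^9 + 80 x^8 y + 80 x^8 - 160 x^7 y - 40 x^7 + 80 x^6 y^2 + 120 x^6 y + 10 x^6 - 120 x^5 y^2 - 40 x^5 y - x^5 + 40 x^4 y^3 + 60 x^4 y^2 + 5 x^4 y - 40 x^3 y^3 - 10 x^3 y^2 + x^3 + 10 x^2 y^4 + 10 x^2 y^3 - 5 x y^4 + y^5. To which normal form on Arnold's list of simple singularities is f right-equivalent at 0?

E_{8}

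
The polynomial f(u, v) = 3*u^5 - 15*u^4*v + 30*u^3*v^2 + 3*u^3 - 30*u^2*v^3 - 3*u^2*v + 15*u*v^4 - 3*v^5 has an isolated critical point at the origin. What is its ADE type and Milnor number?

Type D_6, Milnor number mu = 6.

The Hessian of f at 0 has rank 0. Corank 2; j^3 = 3*u^2*(u - v) has shape L^2 M (L != M), so D-series; mu = 6 gives D_6.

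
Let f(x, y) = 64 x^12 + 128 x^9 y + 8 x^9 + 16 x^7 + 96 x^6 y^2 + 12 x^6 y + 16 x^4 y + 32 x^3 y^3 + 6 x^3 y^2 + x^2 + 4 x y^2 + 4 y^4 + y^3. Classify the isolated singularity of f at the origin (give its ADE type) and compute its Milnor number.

Type A_2, Milnor number mu = 2.

The Hessian of f at 0 has rank 1. Corank 1: A-series; mu = 2 gives A_2.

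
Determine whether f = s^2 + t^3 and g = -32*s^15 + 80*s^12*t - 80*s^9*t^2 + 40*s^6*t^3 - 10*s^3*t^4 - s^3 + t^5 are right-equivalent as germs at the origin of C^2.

No.

The Hessian of f at 0 has rank 1. Corank 1: A-series; mu = 2 gives A_2. The Hessian of g at 0 has rank 0. Corank 2; j^3 = -s^3 is a perfect cube, so E-series; the 5-jet and mu = 8 give E_8. f is A_2 but g is E_8, hence not right-equivalent.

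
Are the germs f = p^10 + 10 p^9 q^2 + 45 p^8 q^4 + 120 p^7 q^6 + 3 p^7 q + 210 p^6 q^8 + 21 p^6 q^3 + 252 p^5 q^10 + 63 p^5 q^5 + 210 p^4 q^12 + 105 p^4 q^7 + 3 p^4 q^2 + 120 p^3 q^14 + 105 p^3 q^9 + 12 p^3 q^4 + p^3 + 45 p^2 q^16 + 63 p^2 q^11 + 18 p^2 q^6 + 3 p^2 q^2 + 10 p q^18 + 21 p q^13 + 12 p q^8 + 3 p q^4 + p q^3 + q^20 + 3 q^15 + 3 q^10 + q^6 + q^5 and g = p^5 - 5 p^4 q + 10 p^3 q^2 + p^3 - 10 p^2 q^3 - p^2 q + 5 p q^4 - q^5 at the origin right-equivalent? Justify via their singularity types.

No.

The Hessian of f at 0 has rank 0. Corank 2; j^3 = p^3 is a perfect cube, so E-series; the 4-jet and mu = 7 give E_7. The Hessian of g at 0 has rank 0. Corank 2; j^3 = p^2*(p - q) has shape L^2 M (L != M), so D-series; mu = 6 gives D_6. f is E_7 but g is D_6, hence not right-equivalent.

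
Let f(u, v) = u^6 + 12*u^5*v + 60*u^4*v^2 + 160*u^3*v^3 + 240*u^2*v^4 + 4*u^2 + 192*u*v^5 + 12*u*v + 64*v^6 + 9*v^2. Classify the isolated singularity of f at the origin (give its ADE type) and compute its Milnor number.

The Hessian of f at 0 is [[8, 12], [12, 18]] with rank 1, so corank 1. A Groebner basis of the Jacobian ideal J(f) in C{u,v} is {v^5, u + 3*v/2}; counting standard monomials gives mu = 5. Corank 1: A-series; mu = 5 gives A_5.

Type A5, Milnor number mu = 5.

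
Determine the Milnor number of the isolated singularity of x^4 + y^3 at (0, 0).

The Hessian of f at 0 is [[0, 0], [0, 0]] with rank 0, so corank 2. A Groebner basis of the Jacobian ideal J(f) in C{x,y} is {x^3, y^2}; counting standard monomials gives mu = 6. Corank 2; j^3 = y^3 is a perfect cube, so E-series; the 4-jet and mu = 6 give E_6.

6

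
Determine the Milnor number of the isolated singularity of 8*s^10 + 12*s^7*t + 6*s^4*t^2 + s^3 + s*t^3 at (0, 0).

The Hessian of f at 0 is [[0, 0], [0, 0]] with rank 0, so corank 2. A Groebner basis of the Jacobian ideal J(f) in C{s,t} is {s^3, s*t^2, 3*s^2 + t^3}; counting standard monomials gives mu = 7. Corank 2; j^3 = s^3 is a perfect cube, so E-series; the 4-jet and mu = 7 give E_7.

7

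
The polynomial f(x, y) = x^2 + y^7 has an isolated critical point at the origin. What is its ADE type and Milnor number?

Type A_{6}, Milnor number mu = 6.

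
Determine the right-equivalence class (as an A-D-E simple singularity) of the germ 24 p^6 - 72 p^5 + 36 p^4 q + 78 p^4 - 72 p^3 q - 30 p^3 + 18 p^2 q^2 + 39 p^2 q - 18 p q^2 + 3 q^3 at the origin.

D_4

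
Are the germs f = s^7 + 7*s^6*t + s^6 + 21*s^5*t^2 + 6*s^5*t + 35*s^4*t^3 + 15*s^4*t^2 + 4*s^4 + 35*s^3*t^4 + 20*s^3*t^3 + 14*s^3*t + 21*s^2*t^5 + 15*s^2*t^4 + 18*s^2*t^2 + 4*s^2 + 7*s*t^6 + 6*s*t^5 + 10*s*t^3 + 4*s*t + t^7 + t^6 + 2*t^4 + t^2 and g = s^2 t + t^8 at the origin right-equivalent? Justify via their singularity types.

No.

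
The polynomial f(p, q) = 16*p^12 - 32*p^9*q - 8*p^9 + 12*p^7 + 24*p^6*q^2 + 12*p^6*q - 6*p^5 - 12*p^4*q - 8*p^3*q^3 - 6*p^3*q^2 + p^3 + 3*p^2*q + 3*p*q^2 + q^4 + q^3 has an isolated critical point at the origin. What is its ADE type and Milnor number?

Type E_6, Milnor number mu = 6.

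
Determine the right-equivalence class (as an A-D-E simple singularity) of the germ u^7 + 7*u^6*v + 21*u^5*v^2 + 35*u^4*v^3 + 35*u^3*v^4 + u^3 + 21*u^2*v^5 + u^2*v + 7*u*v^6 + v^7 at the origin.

D8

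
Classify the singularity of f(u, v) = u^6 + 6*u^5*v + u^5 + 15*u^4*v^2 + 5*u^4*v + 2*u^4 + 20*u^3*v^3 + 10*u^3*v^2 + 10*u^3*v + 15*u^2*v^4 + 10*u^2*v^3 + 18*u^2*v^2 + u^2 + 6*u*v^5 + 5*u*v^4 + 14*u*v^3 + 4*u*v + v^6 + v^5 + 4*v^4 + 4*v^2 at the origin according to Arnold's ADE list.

A_4

The Hessian of f at 0 has rank 1. Corank 1: A-series; mu = 4 gives A_4.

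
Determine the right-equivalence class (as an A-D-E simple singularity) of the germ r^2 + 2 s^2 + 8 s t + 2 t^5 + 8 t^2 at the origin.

The Hessian of f at 0 has rank 2. Corank 1: A-series; mu = 4 gives A_4.

A4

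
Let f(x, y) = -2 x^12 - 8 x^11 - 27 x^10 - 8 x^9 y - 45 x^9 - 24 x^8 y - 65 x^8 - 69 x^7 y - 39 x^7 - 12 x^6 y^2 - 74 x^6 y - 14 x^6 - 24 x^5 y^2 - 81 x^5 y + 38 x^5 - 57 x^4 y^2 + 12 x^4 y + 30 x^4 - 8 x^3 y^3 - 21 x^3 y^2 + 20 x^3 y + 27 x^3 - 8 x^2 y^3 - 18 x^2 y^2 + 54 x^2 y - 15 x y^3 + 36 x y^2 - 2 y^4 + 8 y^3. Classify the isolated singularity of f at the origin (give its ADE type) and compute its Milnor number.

Type E_{7}, Milnor number mu = 7.

The Hessian of f at 0 is [[0, 0], [0, 0]] with rank 0, so corank 2. A Groebner basis of the Jacobian ideal J(f) in C{x,y} is {-19683*x^2/1832 - 6561*x*y/458 + y^4 - 27*y^3/1832 - 2187*y^2/458, x^3 + 4077*x^2/916 + 1359*x*y/229 + 277*y^3/916 + 453*y^2/229, x^2*y - 8181*x^2/1832 - 2727*x*y/458 - 7429*y^3/16488 - 909*y^2/458, 1539*x^2/458 + x*y^2 + 1026*x*y/229 + 2767*y^3/4122 + 342*y^2/229}; counting standard monomials gives mu = 7. Corank 2; j^3 = (3*x + 2*y)^3 is a perfect cube, so E-series; the 4-jet and mu = 7 give E_7.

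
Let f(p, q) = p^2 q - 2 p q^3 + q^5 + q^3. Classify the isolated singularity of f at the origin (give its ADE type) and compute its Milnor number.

Type D4, Milnor number mu = 4.

The Hessian of f at 0 has rank 0. Corank 2; j^3 = q*(p^2 + q^2) splits into three distinct lines over C (the quadratic factor has nonzero discriminant), so D_4.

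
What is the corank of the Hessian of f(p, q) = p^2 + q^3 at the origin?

1

Hessian at 0 has rank 1.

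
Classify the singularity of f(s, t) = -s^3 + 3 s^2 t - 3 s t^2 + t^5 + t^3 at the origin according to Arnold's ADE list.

E8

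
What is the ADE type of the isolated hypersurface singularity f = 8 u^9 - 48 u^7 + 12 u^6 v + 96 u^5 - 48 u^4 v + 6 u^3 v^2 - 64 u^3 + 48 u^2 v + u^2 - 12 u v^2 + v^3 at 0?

A2

The Hessian of f at 0 has rank 1. Corank 1: A-series; mu = 2 gives A_2.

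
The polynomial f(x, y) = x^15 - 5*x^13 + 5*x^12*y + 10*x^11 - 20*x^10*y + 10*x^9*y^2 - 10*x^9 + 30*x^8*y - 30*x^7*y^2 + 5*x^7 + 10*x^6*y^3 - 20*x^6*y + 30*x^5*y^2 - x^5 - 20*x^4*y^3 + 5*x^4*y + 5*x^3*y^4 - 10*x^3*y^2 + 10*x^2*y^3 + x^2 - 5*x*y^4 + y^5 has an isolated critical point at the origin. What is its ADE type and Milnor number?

Type A_4, Milnor number mu = 4.

The Hessian of f at 0 is [[2, 0], [0, 0]] with rank 1, so corank 1. A Groebner basis of the Jacobian ideal J(f) in C{x,y} is {y^4, x}; counting standard monomials gives mu = 4. Corank 1: A-series; mu = 4 gives A_4.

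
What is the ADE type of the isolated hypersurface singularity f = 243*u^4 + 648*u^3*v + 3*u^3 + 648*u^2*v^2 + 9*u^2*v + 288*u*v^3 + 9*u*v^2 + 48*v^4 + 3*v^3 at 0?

The Hessian of f at 0 is [[0, 0], [0, 0]] with rank 0, so corank 2. A Groebner basis of the Jacobian ideal J(f) in C{u,v} is {v^4, u*v^2 + 8*v^3/9, u^2 + 2*u*v + v^2}; counting standard monomials gives mu = 6. Corank 2; j^3 = 3*(u + v)^3 is a perfect cube, so E-series; the 4-jet and mu = 6 give E_6.

E6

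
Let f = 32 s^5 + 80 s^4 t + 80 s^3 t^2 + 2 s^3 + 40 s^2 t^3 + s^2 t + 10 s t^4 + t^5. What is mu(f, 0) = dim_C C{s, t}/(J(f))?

6

The Hessian of f at 0 is [[0, 0], [0, 0]] with rank 0, so corank 2. A Groebner basis of the Jacobian ideal J(f) in C{s,t} is {-s*t/10 + t^4, s*t^2, s^2 + s*t/2}; counting standard monomials gives mu = 6. Corank 2; j^3 = s^2*(2*s + t) has shape L^2 M (L != M), so D-series; mu = 6 gives D_6.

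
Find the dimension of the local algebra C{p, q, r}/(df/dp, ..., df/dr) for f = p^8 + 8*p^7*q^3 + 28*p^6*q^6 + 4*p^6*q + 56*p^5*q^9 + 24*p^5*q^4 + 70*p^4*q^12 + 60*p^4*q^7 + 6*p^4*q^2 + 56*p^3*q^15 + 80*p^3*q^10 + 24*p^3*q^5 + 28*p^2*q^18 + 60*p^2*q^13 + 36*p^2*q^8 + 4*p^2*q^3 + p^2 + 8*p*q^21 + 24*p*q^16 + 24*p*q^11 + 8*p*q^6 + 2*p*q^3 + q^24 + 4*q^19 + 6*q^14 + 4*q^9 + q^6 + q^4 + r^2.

3

The Hessian of f at 0 has rank 2. Corank 1: A-series; mu = 3 gives A_3.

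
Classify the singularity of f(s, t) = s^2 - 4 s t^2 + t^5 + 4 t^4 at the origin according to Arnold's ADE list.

A_4

The Hessian of f at 0 is [[2, 0], [0, 0]] with rank 1, so corank 1. A Groebner basis of the Jacobian ideal J(f) in C{s,t} is {s^2, -s/2 + t^2}; counting standard monomials gives mu = 4. Corank 1: A-series; mu = 4 gives A_4.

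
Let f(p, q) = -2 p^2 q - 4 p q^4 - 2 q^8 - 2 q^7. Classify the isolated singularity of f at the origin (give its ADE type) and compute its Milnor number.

Type D_9, Milnor number mu = 9.

The Hessian of f at 0 has rank 0. Corank 2; j^3 = -2*p^2*q has shape L^2 M (L != M), so D-series; mu = 9 gives D_9.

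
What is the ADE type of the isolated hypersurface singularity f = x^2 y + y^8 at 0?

The Hessian of f at 0 is [[0, 0], [0, 0]] with rank 0, so corank 2. A Groebner basis of the Jacobian ideal J(f) in C{x,y} is {x^2/8 + y^7, x^3, x*y}; counting standard monomials gives mu = 9. Corank 2; j^3 = x^2*y has shape L^2 M (L != M), so D-series; mu = 9 gives D_9.

D_{9}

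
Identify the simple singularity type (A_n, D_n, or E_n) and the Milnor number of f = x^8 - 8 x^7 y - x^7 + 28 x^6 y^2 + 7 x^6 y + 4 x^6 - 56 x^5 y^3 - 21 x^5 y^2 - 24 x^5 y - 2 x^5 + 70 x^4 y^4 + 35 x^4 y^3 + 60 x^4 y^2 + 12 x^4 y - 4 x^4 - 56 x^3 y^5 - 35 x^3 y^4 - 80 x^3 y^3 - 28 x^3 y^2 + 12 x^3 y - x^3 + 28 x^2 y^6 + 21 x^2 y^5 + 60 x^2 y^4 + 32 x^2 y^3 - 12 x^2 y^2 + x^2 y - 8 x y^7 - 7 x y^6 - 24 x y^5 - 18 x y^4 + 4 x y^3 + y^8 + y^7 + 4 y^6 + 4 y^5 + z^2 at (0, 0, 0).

The Hessian of f at 0 has rank 1. Corank 2; j^3 = -x^2*(x - y) has shape L^2 M (L != M), so D-series; mu = 9 gives D_9.

Type D9, Milnor number mu = 9.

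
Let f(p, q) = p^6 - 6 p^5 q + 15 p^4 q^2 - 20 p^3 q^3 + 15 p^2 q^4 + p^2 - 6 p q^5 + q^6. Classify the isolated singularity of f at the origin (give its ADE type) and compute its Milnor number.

The Hessian of f at 0 has rank 1. Corank 1: A-series; mu = 5 gives A_5.

Type A_{5}, Milnor number mu = 5.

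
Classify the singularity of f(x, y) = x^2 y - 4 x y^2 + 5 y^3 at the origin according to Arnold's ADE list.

D_4

The Hessian of f at 0 has rank 0. Corank 2; j^3 = y*(x^2 - 4*x*y + 5*y^2) splits into three distinct lines over C (the quadratic factor has nonzero discriminant), so D_4.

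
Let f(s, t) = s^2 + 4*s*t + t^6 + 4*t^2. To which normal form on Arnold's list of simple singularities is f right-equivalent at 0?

A_{5}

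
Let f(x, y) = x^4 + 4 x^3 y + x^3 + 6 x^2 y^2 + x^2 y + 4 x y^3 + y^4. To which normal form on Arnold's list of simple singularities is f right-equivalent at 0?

D_{5}

The Hessian of f at 0 has rank 0. Corank 2; j^3 = x^2*(x + y) has shape L^2 M (L != M), so D-series; mu = 5 gives D_5.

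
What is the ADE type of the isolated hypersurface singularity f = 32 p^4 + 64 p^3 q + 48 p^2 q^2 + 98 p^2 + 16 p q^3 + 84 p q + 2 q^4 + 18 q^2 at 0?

A3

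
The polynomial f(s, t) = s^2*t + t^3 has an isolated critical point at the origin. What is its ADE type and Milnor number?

The Hessian of f at 0 is [[0, 0], [0, 0]] with rank 0, so corank 2. A Groebner basis of the Jacobian ideal J(f) in C{s,t} is {t^3, s^2 + 3*t^2, s*t}; counting standard monomials gives mu = 4. Corank 2; j^3 = t*(s^2 + t^2) splits into three distinct lines over C (the quadratic factor has nonzero discriminant), so D_4.

Type D_4, Milnor number mu = 4.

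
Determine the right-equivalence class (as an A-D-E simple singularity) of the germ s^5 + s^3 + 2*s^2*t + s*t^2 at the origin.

D_6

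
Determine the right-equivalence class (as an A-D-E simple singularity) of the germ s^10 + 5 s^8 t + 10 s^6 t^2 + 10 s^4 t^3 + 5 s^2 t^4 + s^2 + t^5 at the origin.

The Hessian of f at 0 has rank 1. Corank 1: A-series; mu = 4 gives A_4.

A_4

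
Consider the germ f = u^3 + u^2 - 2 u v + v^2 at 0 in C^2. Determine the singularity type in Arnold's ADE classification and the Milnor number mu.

The Hessian of f at 0 has rank 1. Corank 1: A-series; mu = 2 gives A_2.

Type A_{2}, Milnor number mu = 2.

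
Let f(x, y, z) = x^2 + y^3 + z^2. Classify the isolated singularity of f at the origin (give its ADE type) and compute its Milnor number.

The Hessian of f at 0 is [[2, 0, 0], [0, 0, 0], [0, 0, 2]] with rank 2, so corank 1. A Groebner basis of the Jacobian ideal J(f) in C{x,y,z} is {y^2, x, z}; counting standard monomials gives mu = 2. Corank 1: A-series; mu = 2 gives A_2.

Type A_2, Milnor number mu = 2.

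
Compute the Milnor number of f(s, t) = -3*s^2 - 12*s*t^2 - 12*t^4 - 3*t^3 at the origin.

The Hessian of f at 0 has rank 1. Corank 1: A-series; mu = 2 gives A_2.

2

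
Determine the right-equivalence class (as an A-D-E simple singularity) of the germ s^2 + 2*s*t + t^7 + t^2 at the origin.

The Hessian of f at 0 is [[2, 2], [2, 2]] with rank 1, so corank 1. A Groebner basis of the Jacobian ideal J(f) in C{s,t} is {t^6, s + t}; counting standard monomials gives mu = 6. Corank 1: A-series; mu = 6 gives A_6.

A6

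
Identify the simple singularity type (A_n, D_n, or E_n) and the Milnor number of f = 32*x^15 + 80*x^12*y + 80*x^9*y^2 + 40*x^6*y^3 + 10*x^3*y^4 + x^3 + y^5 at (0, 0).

The Hessian of f at 0 is [[0, 0], [0, 0]] with rank 0, so corank 2. A Groebner basis of the Jacobian ideal J(f) in C{x,y} is {y^4, x^2}; counting standard monomials gives mu = 8. Corank 2; j^3 = x^3 is a perfect cube, so E-series; the 5-jet and mu = 8 give E_8.

Type E_8, Milnor number mu = 8.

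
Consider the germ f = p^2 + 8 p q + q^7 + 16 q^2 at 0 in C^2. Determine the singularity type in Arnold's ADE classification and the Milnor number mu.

Type A_{6}, Milnor number mu = 6.

The Hessian of f at 0 has rank 1. Corank 1: A-series; mu = 6 gives A_6.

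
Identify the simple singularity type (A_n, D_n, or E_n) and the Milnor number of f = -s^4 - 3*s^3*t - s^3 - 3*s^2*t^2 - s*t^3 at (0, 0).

The Hessian of f at 0 has rank 0. Corank 2; j^3 = -s^3 is a perfect cube, so E-series; the 4-jet and mu = 7 give E_7.

Type E7, Milnor number mu = 7.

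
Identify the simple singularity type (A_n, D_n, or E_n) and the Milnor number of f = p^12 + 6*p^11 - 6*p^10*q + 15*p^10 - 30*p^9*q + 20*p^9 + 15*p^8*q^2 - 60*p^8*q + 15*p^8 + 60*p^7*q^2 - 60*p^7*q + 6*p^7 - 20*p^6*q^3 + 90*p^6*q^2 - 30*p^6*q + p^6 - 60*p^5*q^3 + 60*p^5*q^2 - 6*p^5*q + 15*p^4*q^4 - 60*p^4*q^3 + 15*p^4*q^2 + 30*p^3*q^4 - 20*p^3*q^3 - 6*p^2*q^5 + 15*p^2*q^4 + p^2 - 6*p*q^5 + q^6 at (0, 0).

The Hessian of f at 0 is [[2, 0], [0, 0]] with rank 1, so corank 1. A Groebner basis of the Jacobian ideal J(f) in C{p,q} is {q^5, p}; counting standard monomials gives mu = 5. Corank 1: A-series; mu = 5 gives A_5.

Type A5, Milnor number mu = 5.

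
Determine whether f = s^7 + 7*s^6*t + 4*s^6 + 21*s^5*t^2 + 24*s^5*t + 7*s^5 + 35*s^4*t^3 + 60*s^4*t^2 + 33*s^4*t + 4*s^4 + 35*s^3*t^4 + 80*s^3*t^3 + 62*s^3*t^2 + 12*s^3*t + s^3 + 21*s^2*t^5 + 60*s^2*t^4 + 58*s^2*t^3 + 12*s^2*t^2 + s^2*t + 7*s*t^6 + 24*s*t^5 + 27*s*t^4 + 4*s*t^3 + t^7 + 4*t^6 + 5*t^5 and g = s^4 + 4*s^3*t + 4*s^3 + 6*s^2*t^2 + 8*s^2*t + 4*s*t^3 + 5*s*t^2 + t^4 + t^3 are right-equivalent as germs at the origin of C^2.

No.

The Hessian of f at 0 has rank 0. Corank 2; j^3 = s^2*(s + t) has shape L^2 M (L != M), so D-series; mu = 6 gives D_6. The Hessian of g at 0 has rank 0. Corank 2; j^3 = (s + t)*(2*s + t)^2 has shape L^2 M (L != M), so D-series; mu = 5 gives D_5. f is D_6 but g is D_5, hence not right-equivalent.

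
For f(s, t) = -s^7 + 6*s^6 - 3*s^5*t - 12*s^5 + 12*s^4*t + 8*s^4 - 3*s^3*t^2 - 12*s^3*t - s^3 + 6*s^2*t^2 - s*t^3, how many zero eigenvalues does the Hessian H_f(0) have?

2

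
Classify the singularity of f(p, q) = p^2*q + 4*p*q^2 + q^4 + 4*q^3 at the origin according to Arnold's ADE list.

The Hessian of f at 0 has rank 0. Corank 2; j^3 = q*(p + 2*q)^2 has shape L^2 M (L != M), so D-series; mu = 5 gives D_5.

D_5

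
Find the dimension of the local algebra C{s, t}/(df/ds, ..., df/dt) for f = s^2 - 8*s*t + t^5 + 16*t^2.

4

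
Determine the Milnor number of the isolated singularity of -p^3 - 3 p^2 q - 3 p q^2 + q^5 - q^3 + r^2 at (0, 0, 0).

8

The Hessian of f at 0 has rank 1. Corank 2; j^3 = -(p + q)^3 is a perfect cube, so E-series; the 5-jet and mu = 8 give E_8.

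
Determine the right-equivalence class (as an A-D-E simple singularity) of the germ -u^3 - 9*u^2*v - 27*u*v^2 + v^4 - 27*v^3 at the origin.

E_{6}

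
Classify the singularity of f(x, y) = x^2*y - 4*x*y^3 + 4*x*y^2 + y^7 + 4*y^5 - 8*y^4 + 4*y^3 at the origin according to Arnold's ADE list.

D_8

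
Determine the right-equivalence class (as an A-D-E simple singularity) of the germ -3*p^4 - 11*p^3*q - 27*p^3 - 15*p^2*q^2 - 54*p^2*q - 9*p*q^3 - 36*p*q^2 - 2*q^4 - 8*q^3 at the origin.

E_7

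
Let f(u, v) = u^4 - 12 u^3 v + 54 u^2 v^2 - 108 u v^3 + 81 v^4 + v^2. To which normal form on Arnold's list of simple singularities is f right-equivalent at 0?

The Hessian of f at 0 has rank 1. Corank 1: A-series; mu = 3 gives A_3.

A_{3}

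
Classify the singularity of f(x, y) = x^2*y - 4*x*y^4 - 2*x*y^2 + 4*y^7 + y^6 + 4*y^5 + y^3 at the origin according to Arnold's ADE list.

D_7

The Hessian of f at 0 is [[0, 0], [0, 0]] with rank 0, so corank 2. A Groebner basis of the Jacobian ideal J(f) in C{x,y} is {-x*y/2 + y^4 + y^2/2, x^3 + x^2 - 2*x*y - y^3 + y^2, x^2*y + 2*x^2/3 - 4*x*y/3 - y^3 + 2*y^2/3, x^2/3 + x*y^2 - 2*x*y/3 - y^3 + y^2/3}; counting standard monomials gives mu = 7. Corank 2; j^3 = y*(x - y)^2 has shape L^2 M (L != M), so D-series; mu = 7 gives D_7.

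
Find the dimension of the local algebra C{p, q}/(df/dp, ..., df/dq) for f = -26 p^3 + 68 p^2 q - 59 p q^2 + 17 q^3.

4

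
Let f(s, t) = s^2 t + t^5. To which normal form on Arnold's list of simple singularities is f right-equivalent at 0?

The Hessian of f at 0 is [[0, 0], [0, 0]] with rank 0, so corank 2. A Groebner basis of the Jacobian ideal J(f) in C{s,t} is {s^2/5 + t^4, s^3, s*t}; counting standard monomials gives mu = 6. Corank 2; j^3 = s^2*t has shape L^2 M (L != M), so D-series; mu = 6 gives D_6.

D_{6}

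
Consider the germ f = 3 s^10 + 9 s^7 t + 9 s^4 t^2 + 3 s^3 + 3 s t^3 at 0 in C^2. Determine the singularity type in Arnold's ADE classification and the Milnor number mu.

The Hessian of f at 0 has rank 0. Corank 2; j^3 = 3*s^3 is a perfect cube, so E-series; the 4-jet and mu = 7 give E_7.

Type E7, Milnor number mu = 7.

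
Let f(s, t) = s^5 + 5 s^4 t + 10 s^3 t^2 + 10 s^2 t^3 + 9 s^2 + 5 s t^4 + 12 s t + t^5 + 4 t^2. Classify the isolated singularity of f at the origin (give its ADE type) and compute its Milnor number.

The Hessian of f at 0 has rank 1. Corank 1: A-series; mu = 4 gives A_4.

Type A4, Milnor number mu = 4.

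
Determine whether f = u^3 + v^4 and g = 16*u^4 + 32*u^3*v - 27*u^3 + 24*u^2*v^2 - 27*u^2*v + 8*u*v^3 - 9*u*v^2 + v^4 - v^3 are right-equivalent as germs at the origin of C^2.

Yes.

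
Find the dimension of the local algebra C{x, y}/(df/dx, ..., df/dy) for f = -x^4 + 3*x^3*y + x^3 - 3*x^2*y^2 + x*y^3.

7

The Hessian of f at 0 has rank 0. Corank 2; j^3 = x^3 is a perfect cube, so E-series; the 4-jet and mu = 7 give E_7.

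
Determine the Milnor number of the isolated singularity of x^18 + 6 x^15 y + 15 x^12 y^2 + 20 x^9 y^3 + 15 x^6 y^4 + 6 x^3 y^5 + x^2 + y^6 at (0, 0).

5

The Hessian of f at 0 has rank 1. Corank 1: A-series; mu = 5 gives A_5.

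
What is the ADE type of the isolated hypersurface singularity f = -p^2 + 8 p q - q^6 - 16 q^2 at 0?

A5

The Hessian of f at 0 is [[-2, 8], [8, -32]] with rank 1, so corank 1. A Groebner basis of the Jacobian ideal J(f) in C{p,q} is {q^5, p - 4*q}; counting standard monomials gives mu = 5. Corank 1: A-series; mu = 5 gives A_5.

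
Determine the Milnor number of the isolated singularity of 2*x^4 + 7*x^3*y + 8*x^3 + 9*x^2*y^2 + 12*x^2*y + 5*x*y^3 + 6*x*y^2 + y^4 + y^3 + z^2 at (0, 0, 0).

7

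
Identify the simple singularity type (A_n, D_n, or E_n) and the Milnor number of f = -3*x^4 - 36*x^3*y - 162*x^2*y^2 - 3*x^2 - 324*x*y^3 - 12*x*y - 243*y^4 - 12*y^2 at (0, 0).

The Hessian of f at 0 has rank 1. Corank 1: A-series; mu = 3 gives A_3.

Type A_3, Milnor number mu = 3.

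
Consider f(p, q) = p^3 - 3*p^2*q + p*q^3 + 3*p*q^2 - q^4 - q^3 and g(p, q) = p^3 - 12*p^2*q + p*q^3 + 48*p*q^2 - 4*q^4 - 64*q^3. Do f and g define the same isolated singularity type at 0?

Yes.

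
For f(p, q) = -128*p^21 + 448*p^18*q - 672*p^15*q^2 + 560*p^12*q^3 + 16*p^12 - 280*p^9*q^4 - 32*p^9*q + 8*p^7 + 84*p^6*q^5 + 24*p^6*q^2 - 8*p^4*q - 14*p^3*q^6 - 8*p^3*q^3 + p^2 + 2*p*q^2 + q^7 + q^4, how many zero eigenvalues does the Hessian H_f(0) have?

1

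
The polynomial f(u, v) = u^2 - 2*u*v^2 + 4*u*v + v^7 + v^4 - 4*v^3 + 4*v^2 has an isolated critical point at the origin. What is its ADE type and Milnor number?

The Hessian of f at 0 has rank 1. Corank 1: A-series; mu = 6 gives A_6.

Type A_{6}, Milnor number mu = 6.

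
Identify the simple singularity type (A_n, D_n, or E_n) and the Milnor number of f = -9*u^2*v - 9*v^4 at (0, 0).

Type D_5, Milnor number mu = 5.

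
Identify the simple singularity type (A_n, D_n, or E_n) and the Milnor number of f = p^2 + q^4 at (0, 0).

Type A_{3}, Milnor number mu = 3.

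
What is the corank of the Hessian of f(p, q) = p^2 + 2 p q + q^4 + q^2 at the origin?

Hessian at 0 has rank 1.

1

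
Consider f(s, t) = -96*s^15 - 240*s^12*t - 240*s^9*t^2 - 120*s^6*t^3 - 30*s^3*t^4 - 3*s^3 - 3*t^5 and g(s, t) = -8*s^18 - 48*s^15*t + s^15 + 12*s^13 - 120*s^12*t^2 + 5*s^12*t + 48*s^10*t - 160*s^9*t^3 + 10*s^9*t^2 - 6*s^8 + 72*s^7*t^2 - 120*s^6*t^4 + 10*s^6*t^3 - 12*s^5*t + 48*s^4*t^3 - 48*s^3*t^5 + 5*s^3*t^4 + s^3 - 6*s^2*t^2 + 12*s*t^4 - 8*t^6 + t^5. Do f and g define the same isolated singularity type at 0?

Yes.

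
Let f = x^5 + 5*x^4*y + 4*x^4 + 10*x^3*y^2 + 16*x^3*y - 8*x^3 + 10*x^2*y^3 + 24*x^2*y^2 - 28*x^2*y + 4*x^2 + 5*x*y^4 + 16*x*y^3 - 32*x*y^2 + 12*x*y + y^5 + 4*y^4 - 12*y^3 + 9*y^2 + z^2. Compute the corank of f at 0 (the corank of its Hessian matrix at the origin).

The Hessian at 0 is [[8, 12, 0], [12, 18, 0], [0, 0, 2]] of rank 2; hence corank 1.

1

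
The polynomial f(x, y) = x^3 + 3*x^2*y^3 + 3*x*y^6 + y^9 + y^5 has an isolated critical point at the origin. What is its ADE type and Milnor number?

Type E_{8}, Milnor number mu = 8.

The Hessian of f at 0 has rank 0. Corank 2; j^3 = x^3 is a perfect cube, so E-series; the 5-jet and mu = 8 give E_8.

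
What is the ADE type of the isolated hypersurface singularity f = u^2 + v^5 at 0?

The Hessian of f at 0 has rank 1. Corank 1: A-series; mu = 4 gives A_4.

A_{4}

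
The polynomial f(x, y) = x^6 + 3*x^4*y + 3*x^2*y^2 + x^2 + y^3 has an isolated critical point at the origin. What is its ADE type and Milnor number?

Type A_2, Milnor number mu = 2.

The Hessian of f at 0 has rank 1. Corank 1: A-series; mu = 2 gives A_2.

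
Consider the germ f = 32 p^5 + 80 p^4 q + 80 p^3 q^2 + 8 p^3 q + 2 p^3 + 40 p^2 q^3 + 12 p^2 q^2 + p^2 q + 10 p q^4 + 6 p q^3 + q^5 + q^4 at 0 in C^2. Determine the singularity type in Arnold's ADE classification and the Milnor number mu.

The Hessian of f at 0 has rank 0. Corank 2; j^3 = p^2*(2*p + q) has shape L^2 M (L != M), so D-series; mu = 5 gives D_5.

Type D_{5}, Milnor number mu = 5.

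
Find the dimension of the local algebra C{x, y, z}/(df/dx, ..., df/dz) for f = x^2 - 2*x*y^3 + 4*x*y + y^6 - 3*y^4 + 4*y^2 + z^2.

3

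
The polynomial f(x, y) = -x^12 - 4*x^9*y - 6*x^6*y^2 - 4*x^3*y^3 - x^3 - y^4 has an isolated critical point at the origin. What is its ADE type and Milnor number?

Type E_6, Milnor number mu = 6.

The Hessian of f at 0 has rank 0. Corank 2; j^3 = -x^3 is a perfect cube, so E-series; the 4-jet and mu = 6 give E_6.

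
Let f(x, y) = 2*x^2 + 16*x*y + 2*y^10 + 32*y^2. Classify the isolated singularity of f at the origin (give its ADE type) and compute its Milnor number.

Type A_9, Milnor number mu = 9.

The Hessian of f at 0 is [[4, 16], [16, 64]] with rank 1, so corank 1. A Groebner basis of the Jacobian ideal J(f) in C{x,y} is {y^9, x + 4*y}; counting standard monomials gives mu = 9. Corank 1: A-series; mu = 9 gives A_9.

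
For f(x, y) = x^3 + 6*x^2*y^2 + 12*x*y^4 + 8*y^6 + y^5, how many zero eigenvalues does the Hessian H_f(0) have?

2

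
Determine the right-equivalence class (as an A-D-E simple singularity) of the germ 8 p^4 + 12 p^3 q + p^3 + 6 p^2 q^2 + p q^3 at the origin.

E_7

The Hessian of f at 0 has rank 0. Corank 2; j^3 = p^3 is a perfect cube, so E-series; the 4-jet and mu = 7 give E_7.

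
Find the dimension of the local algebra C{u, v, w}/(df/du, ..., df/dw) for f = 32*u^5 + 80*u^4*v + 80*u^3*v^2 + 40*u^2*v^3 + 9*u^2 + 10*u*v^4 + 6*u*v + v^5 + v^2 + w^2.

4

The Hessian of f at 0 has rank 2. Corank 1: A-series; mu = 4 gives A_4.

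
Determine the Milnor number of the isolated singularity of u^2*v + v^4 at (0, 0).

The Hessian of f at 0 is [[0, 0], [0, 0]] with rank 0, so corank 2. A Groebner basis of the Jacobian ideal J(f) in C{u,v} is {u^3, u^2/4 + v^3, u*v}; counting standard monomials gives mu = 5. Corank 2; j^3 = u^2*v has shape L^2 M (L != M), so D-series; mu = 5 gives D_5.

5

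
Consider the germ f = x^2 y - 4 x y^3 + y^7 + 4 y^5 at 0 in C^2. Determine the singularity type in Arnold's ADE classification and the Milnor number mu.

Type D8, Milnor number mu = 8.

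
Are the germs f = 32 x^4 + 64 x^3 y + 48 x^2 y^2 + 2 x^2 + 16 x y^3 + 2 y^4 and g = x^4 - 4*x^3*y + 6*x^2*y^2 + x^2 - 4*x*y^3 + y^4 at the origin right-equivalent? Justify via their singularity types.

The Hessian of f at 0 has rank 1. Corank 1: A-series; mu = 3 gives A_3. The Hessian of g at 0 has rank 1. Corank 1: A-series; mu = 3 gives A_3. Both have type A_3, hence right-equivalent.

Yes.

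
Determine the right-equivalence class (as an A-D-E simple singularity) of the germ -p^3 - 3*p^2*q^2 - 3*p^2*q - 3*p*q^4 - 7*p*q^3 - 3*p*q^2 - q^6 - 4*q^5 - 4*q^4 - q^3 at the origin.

E_{7}

The Hessian of f at 0 is [[0, 0], [0, 0]] with rank 0, so corank 2. A Groebner basis of the Jacobian ideal J(f) in C{p,q} is {-p^2 - 2*p*q + q^4 - q^3/3 - q^2, p^3 + 2*p^2 + 4*p*q + 5*q^3/3 + 2*q^2, p^2*q - 5*p^2/3 - 10*p*q/3 - 14*q^3/9 - 5*q^2/3, p^2 + p*q^2 + 2*p*q + 4*q^3/3 + q^2}; counting standard monomials gives mu = 7. Corank 2; j^3 = -(p + q)^3 is a perfect cube, so E-series; the 4-jet and mu = 7 give E_7.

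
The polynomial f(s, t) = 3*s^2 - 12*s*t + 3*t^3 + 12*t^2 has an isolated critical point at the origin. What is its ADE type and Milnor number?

The Hessian of f at 0 has rank 1. Corank 1: A-series; mu = 2 gives A_2.

Type A_{2}, Milnor number mu = 2.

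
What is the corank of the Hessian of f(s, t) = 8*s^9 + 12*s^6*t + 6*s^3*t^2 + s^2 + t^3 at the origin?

1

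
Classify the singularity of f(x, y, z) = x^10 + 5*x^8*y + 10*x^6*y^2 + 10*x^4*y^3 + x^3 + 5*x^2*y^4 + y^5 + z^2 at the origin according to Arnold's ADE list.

The Hessian of f at 0 has rank 1. Corank 2; j^3 = x^3 is a perfect cube, so E-series; the 5-jet and mu = 8 give E_8.

E_8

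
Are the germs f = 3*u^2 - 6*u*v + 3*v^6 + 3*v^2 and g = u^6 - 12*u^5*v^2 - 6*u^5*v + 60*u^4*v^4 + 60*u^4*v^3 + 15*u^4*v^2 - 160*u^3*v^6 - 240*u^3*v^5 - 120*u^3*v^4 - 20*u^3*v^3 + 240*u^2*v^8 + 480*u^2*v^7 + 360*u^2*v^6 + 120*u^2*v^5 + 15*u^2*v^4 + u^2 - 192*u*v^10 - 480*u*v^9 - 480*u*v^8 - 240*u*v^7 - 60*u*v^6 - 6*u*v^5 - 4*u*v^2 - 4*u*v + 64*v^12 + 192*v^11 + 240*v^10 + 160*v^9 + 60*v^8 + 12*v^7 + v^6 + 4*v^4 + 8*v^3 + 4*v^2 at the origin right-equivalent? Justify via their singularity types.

Yes.

The Hessian of f at 0 is [[6, -6], [-6, 6]] with rank 1, so corank 1. A Groebner basis of the Jacobian ideal J(f) in C{u,v} is {v^5, u - v}; counting standard monomials gives mu = 5. Corank 1: A-series; mu = 5 gives A_5. The Hessian of g at 0 is [[2, -4], [-4, 8]] with rank 1, so corank 1. A Groebner basis of the Jacobian ideal J(g) in C{u,v} is {u^3 - 6*u^2 + 20*u*v - 8*u + 16*v, u^2*v - 2*u^2 + 6*u*v - 2*u + 4*v, -u/2 + v^2 + v}; counting standard monomials gives mu = 5. Corank 1: A-series; mu = 5 gives A_5. Both have type A_5, hence right-equivalent.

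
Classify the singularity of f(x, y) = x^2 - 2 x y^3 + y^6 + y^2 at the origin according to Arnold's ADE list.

A1

The Hessian of f at 0 has rank 2. Corank 0: nondegenerate Morse point, so A_1.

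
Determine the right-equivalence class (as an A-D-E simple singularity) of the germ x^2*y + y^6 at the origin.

D_{7}

The Hessian of f at 0 is [[0, 0], [0, 0]] with rank 0, so corank 2. A Groebner basis of the Jacobian ideal J(f) in C{x,y} is {x^2/6 + y^5, x^3, x*y}; counting standard monomials gives mu = 7. Corank 2; j^3 = x^2*y has shape L^2 M (L != M), so D-series; mu = 7 gives D_7.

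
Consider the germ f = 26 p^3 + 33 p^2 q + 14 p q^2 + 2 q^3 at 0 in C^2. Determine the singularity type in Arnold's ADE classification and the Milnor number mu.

The Hessian of f at 0 has rank 0. Corank 2; j^3 = (2*p + q)*(13*p^2 + 10*p*q + 2*q^2) splits into three distinct lines over C (the quadratic factor has nonzero discriminant), so D_4.

Type D_{4}, Milnor number mu = 4.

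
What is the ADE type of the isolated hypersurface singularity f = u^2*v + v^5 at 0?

D6

The Hessian of f at 0 has rank 0. Corank 2; j^3 = u^2*v has shape L^2 M (L != M), so D-series; mu = 6 gives D_6.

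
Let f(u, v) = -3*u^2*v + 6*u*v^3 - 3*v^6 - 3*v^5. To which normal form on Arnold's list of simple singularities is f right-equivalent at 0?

D_7

The Hessian of f at 0 has rank 0. Corank 2; j^3 = -3*u^2*v has shape L^2 M (L != M), so D-series; mu = 7 gives D_7.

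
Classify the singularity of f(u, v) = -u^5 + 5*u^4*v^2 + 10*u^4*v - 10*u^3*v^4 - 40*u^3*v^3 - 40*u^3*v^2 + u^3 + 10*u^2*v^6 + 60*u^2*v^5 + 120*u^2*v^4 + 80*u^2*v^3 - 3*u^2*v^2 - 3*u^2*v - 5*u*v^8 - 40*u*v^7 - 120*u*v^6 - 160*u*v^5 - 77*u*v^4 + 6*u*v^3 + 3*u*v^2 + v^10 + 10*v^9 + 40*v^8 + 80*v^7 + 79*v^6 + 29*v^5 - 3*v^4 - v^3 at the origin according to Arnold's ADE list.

E8

The Hessian of f at 0 is [[0, 0], [0, 0]] with rank 0, so corank 2. A Groebner basis of the Jacobian ideal J(f) in C{u,v} is {5*u^2/4 + u*v^3 - 5*u*v^2/2 - 5*u*v/2 + 5*v^3/2 + 5*v^2/4, u^2 - 2*u*v^2 - 2*u*v + v^4 + 2*v^3 + v^2, u^3 + 3*u^2/2 - 6*u*v^2 - 3*u*v + 5*v^3 + 3*v^2/2, u^2*v + u^2/2 - 3*u*v^2 - u*v + 2*v^3 + v^2/2}; counting standard monomials gives mu = 8. Corank 2; j^3 = (u - v)^3 is a perfect cube, so E-series; the 5-jet and mu = 8 give E_8.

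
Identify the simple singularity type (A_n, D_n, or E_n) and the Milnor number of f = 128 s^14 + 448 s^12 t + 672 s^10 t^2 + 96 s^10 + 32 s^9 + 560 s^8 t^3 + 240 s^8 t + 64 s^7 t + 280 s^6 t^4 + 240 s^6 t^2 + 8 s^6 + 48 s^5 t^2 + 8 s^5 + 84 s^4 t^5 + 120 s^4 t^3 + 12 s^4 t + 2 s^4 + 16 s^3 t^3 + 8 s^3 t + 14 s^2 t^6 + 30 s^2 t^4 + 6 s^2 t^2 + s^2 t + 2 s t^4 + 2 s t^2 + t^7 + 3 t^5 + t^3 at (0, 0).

Type D_6, Milnor number mu = 6.

The Hessian of f at 0 is [[0, 0], [0, 0]] with rank 0, so corank 2. A Groebner basis of the Jacobian ideal J(f) in C{s,t} is {s^3 - 3*s^2/2 - 7*s*t/2 - 2*t^2, s^2*t - s^2/2 - s*t/2, 5*s^2/2 + s*t^2 + 9*s*t/2 + 2*t^2, -9*s^2/2 - 17*s*t/2 + t^3 - 4*t^2}; counting standard monomials gives mu = 6. Corank 2; j^3 = t*(s + t)^2 has shape L^2 M (L != M), so D-series; mu = 6 gives D_6.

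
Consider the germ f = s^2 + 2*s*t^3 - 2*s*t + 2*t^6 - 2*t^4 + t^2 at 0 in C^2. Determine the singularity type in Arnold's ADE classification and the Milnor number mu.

Type A_{5}, Milnor number mu = 5.

The Hessian of f at 0 has rank 1. Corank 1: A-series; mu = 5 gives A_5.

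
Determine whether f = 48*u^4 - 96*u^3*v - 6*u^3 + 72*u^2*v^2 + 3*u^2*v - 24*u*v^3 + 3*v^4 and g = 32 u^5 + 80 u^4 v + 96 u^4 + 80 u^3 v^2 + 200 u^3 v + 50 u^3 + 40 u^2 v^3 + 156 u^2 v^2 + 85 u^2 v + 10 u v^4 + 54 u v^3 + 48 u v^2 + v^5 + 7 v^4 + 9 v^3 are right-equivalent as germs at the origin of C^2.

The Hessian of f at 0 has rank 0. Corank 2; j^3 = -3*u^2*(2*u - v) has shape L^2 M (L != M), so D-series; mu = 5 gives D_5. The Hessian of g at 0 has rank 0. Corank 2; j^3 = (2*u + v)*(5*u + 3*v)^2 has shape L^2 M (L != M), so D-series; mu = 5 gives D_5. Both have type D_5, hence right-equivalent.

Yes.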